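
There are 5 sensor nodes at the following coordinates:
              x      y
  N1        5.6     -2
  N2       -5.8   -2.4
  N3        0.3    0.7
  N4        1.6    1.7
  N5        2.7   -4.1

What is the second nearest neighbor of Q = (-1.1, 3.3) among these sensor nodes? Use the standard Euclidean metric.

Compare squared distances (the ordering matches that of the actual distances):
|QN1|² = 44.89 + 28.09 = 72.98
|QN2|² = 22.09 + 32.49 = 54.58
|QN3|² = 1.96 + 6.76 = 8.72
|QN4|² = 7.29 + 2.56 = 9.85
|QN5|² = 14.44 + 54.76 = 69.2
Sorted ascending: N3, N4, N2, … — the second-nearest is N4.

N4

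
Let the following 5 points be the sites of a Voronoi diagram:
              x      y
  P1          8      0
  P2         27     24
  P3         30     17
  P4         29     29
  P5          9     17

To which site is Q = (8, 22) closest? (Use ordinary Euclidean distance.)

Since √ is increasing, it suffices to compare squared distances:
|QP1|² = (8−8)² + (22−0)² = 0 + 484 = 484
|QP2|² = (8−27)² + (22−24)² = 361 + 4 = 365
|QP3|² = (8−30)² + (22−17)² = 484 + 25 = 509
|QP4|² = (8−29)² + (22−29)² = 441 + 49 = 490
|QP5|² = (8−9)² + (22−17)² = 1 + 25 = 26
The smallest is to P5, so Q lies in the Voronoi region of P5.

P5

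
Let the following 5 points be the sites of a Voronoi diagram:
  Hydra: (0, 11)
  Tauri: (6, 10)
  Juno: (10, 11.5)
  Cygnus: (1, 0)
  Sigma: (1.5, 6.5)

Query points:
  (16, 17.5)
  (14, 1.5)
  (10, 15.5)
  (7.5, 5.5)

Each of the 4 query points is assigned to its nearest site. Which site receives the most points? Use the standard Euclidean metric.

(16, 17.5) — d² to each: Hydra:298.25, Tauri:156.25, Juno:72, Cygnus:531.25, Sigma:331.25 → nearest is Juno
(14, 1.5) — d² to each: Hydra:286.25, Tauri:136.25, Juno:116, Cygnus:171.25, Sigma:181.25 → nearest is Juno
(10, 15.5) — d² to each: Hydra:120.25, Tauri:46.25, Juno:16, Cygnus:321.25, Sigma:153.25 → nearest is Juno
(7.5, 5.5) — d² to each: Hydra:86.5, Tauri:22.5, Juno:42.25, Cygnus:72.5, Sigma:37 → nearest is Tauri
Tally — Tauri:1, Juno:3. Juno captures the most (3).

Juno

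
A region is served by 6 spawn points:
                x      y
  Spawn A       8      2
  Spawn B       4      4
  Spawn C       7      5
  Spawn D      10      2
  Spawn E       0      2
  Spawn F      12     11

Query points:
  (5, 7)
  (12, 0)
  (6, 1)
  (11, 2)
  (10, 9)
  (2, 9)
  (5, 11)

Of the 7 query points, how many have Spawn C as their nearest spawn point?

2

(5, 7) — d² to each: Spawn A:34, Spawn B:10, Spawn C:8, Spawn D:50, Spawn E:50, Spawn F:65 → nearest is Spawn C
(12, 0) — d² to each: Spawn A:20, Spawn B:80, Spawn C:50, Spawn D:8, Spawn E:148, Spawn F:121 → nearest is Spawn D
(6, 1) — d² to each: Spawn A:5, Spawn B:13, Spawn C:17, Spawn D:17, Spawn E:37, Spawn F:136 → nearest is Spawn A
(11, 2) — d² to each: Spawn A:9, Spawn B:53, Spawn C:25, Spawn D:1, Spawn E:121, Spawn F:82 → nearest is Spawn D
(10, 9) — d² to each: Spawn A:53, Spawn B:61, Spawn C:25, Spawn D:49, Spawn E:149, Spawn F:8 → nearest is Spawn F
(2, 9) — d² to each: Spawn A:85, Spawn B:29, Spawn C:41, Spawn D:113, Spawn E:53, Spawn F:104 → nearest is Spawn B
(5, 11) — d² to each: Spawn A:90, Spawn B:50, Spawn C:40, Spawn D:106, Spawn E:106, Spawn F:49 → nearest is Spawn C
2 of the 7 points have Spawn C as nearest.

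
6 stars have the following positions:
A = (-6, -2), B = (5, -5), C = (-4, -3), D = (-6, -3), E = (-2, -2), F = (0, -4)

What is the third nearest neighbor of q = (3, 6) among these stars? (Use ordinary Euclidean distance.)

Squared Euclidean distances:
|qA|² = 81 + 64 = 145
|qB|² = 4 + 121 = 125
|qC|² = 49 + 81 = 130
|qD|² = 81 + 81 = 162
|qE|² = 25 + 64 = 89
|qF|² = 9 + 100 = 109
Sorted ascending: E, F, B, C, … — the third-nearest is B.

B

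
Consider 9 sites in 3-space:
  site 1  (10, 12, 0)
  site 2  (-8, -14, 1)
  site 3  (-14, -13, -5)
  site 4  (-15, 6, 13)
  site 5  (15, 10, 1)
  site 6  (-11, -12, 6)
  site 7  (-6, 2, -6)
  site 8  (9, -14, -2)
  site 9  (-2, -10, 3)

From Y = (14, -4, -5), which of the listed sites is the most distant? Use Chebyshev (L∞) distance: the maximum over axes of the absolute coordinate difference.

site 4

d(Y, site 1) = max(4, 16, 5) = 16
d(Y, site 2) = max(22, 10, 6) = 22
d(Y, site 3) = max(28, 9, 0) = 28
d(Y, site 4) = max(29, 10, 18) = 29
d(Y, site 5) = max(1, 14, 6) = 14
d(Y, site 6) = max(25, 8, 11) = 25
d(Y, site 7) = max(20, 6, 1) = 20
d(Y, site 8) = max(5, 10, 3) = 10
d(Y, site 9) = max(16, 6, 8) = 16
The largest is to site 4.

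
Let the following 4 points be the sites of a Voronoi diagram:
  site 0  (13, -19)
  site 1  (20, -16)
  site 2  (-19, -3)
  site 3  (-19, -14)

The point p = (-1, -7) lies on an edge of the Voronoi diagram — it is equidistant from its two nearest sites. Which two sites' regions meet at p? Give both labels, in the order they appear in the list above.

site 0 and site 2

Squared distances from p to each site:
d²(p, site 0) = (-1−13)² + (-7−(-19))² = 196 + 144 = 340
d²(p, site 1) = (-1−20)² + (-7−(-16))² = 441 + 81 = 522
d²(p, site 2) = (-1−(-19))² + (-7−(-3))² = 324 + 16 = 340
d²(p, site 3) = (-1−(-19))² + (-7−(-14))² = 324 + 49 = 373
p is equidistant from site 0 and site 2 (both at squared distance 340), and every other site is strictly farther — so p lies on the site 0–site 2 Voronoi edge.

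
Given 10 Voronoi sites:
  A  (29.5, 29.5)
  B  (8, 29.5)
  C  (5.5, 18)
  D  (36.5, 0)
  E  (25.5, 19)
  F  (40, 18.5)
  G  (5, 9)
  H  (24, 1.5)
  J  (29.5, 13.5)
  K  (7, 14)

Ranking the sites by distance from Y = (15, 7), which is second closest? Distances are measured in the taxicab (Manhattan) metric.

d(Y,A) = |15−29.5| + |7−29.5| = 14.5 + 22.5 = 37
d(Y,B) = |15−8| + |7−29.5| = 7 + 22.5 = 29.5
d(Y,C) = |15−5.5| + |7−18| = 9.5 + 11 = 20.5
d(Y,D) = |15−36.5| + |7−0| = 21.5 + 7 = 28.5
d(Y,E) = |15−25.5| + |7−19| = 10.5 + 12 = 22.5
d(Y,F) = |15−40| + |7−18.5| = 25 + 11.5 = 36.5
d(Y,G) = |15−5| + |7−9| = 10 + 2 = 12
d(Y,H) = |15−24| + |7−1.5| = 9 + 5.5 = 14.5
d(Y,J) = |15−29.5| + |7−13.5| = 14.5 + 6.5 = 21
d(Y,K) = |15−7| + |7−14| = 8 + 7 = 15
Sorted ascending: G, H, K, … — the second-nearest is H.

H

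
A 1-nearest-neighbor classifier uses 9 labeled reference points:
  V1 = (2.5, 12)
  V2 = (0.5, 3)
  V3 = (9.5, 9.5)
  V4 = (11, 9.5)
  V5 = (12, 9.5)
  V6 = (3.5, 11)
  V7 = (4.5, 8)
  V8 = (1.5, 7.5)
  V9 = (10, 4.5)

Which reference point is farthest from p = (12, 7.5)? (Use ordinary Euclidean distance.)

V2

Since √ is increasing, it suffices to compare squared distances:
|pV1|² = (12−2.5)² + (7.5−12)² = 90.25 + 20.25 = 110.5
|pV2|² = (12−0.5)² + (7.5−3)² = 132.25 + 20.25 = 152.5
|pV3|² = (12−9.5)² + (7.5−9.5)² = 6.25 + 4 = 10.25
|pV4|² = (12−11)² + (7.5−9.5)² = 1 + 4 = 5
|pV5|² = (12−12)² + (7.5−9.5)² = 0 + 4 = 4
|pV6|² = (12−3.5)² + (7.5−11)² = 72.25 + 12.25 = 84.5
|pV7|² = (12−4.5)² + (7.5−8)² = 56.25 + 0.25 = 56.5
|pV8|² = (12−1.5)² + (7.5−7.5)² = 110.25 + 0 = 110.25
|pV9|² = (12−10)² + (7.5−4.5)² = 4 + 9 = 13
The largest is to V2.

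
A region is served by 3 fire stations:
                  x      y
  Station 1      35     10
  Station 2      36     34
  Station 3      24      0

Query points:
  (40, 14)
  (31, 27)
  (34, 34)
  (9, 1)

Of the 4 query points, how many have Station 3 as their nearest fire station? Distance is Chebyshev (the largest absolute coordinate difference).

1

(40, 14) — d to each: Station 1:5, Station 2:20, Station 3:16 → nearest is Station 1
(31, 27) — d to each: Station 1:17, Station 2:7, Station 3:27 → nearest is Station 2
(34, 34) — d to each: Station 1:24, Station 2:2, Station 3:34 → nearest is Station 2
(9, 1) — d to each: Station 1:26, Station 2:33, Station 3:15 → nearest is Station 3
1 of the 4 points has Station 3 as nearest.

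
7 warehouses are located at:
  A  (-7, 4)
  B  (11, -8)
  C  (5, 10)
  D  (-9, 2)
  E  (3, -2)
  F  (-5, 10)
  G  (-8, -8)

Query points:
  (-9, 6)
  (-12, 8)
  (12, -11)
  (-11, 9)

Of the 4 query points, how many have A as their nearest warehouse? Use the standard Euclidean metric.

(-9, 6) — d² to each: A:8, B:596, C:212, D:16, E:208, F:32, G:197 → nearest is A
(-12, 8) — d² to each: A:41, B:785, C:293, D:45, E:325, F:53, G:272 → nearest is A
(12, -11) — d² to each: A:586, B:10, C:490, D:610, E:162, F:730, G:409 → nearest is B
(-11, 9) — d² to each: A:41, B:773, C:257, D:53, E:317, F:37, G:298 → nearest is F
2 of the 4 points have A as nearest.

2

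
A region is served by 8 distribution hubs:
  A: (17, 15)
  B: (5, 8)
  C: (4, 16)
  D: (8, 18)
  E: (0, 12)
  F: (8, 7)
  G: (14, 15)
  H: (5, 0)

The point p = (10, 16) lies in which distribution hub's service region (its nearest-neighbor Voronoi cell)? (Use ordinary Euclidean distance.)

Compare squared distances (the ordering matches that of the actual distances):
|pA|² = 49 + 1 = 50
|pB|² = 25 + 64 = 89
|pC|² = 36 + 0 = 36
|pD|² = 4 + 4 = 8
|pE|² = 100 + 16 = 116
|pF|² = 4 + 81 = 85
|pG|² = 16 + 1 = 17
|pH|² = 25 + 256 = 281
D is nearest.

D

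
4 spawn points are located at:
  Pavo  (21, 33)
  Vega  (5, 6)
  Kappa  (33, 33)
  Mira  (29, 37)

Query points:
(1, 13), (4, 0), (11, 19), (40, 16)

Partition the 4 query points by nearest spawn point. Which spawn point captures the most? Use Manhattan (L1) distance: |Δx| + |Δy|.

(1, 13) — d to each: Pavo:40, Vega:11, Kappa:52, Mira:52 → nearest is Vega
(4, 0) — d to each: Pavo:50, Vega:7, Kappa:62, Mira:62 → nearest is Vega
(11, 19) — d to each: Pavo:24, Vega:19, Kappa:36, Mira:36 → nearest is Vega
(40, 16) — d to each: Pavo:36, Vega:45, Kappa:24, Mira:32 → nearest is Kappa
Tally — Vega:3, Kappa:1. Vega captures the most (3).

Vega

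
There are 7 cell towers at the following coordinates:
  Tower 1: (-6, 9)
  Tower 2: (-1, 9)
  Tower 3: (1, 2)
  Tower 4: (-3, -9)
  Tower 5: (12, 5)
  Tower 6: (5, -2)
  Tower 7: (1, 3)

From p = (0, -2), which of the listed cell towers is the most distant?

Tower 5

Compare squared distances (the ordering matches that of the actual distances):
d²(p, Tower 1) = (0−(-6))² + (-2−9)² = 36 + 121 = 157
d²(p, Tower 2) = (0−(-1))² + (-2−9)² = 1 + 121 = 122
d²(p, Tower 3) = (0−1)² + (-2−2)² = 1 + 16 = 17
d²(p, Tower 4) = (0−(-3))² + (-2−(-9))² = 9 + 49 = 58
d²(p, Tower 5) = (0−12)² + (-2−5)² = 144 + 49 = 193
d²(p, Tower 6) = (0−5)² + (-2−(-2))² = 25 + 0 = 25
d²(p, Tower 7) = (0−1)² + (-2−3)² = 1 + 25 = 26
The largest is to Tower 5.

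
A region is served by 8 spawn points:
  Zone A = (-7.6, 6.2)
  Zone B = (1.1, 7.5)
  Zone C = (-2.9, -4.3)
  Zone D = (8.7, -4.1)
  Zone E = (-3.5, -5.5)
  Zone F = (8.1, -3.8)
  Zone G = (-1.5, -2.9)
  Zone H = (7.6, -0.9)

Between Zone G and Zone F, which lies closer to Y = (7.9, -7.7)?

Compare squared distances:
d²(Y, Zone G) = (7.9−(-1.5))² + (-7.7−(-2.9))² = 88.36 + 23.04 = 111.4
d²(Y, Zone F) = (7.9−8.1)² + (-7.7−(-3.8))² = 0.04 + 15.21 = 15.25
111.4 > 15.25, so Zone F is closer.

Zone F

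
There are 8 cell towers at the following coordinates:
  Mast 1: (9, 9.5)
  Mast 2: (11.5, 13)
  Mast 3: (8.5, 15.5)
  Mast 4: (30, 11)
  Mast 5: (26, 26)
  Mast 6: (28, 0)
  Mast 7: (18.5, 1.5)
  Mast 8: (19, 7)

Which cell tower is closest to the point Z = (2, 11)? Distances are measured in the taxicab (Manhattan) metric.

d(Z, Mast 1) = |2−9| + |11−9.5| = 7 + 1.5 = 8.5
d(Z, Mast 2) = |2−11.5| + |11−13| = 9.5 + 2 = 11.5
d(Z, Mast 3) = |2−8.5| + |11−15.5| = 6.5 + 4.5 = 11
d(Z, Mast 4) = |2−30| + |11−11| = 28 + 0 = 28
d(Z, Mast 5) = |2−26| + |11−26| = 24 + 15 = 39
d(Z, Mast 6) = |2−28| + |11−0| = 26 + 11 = 37
d(Z, Mast 7) = |2−18.5| + |11−1.5| = 16.5 + 9.5 = 26
d(Z, Mast 8) = |2−19| + |11−7| = 17 + 4 = 21
The smallest is to Mast 1, so Z lies in the Voronoi region of Mast 1.

Mast 1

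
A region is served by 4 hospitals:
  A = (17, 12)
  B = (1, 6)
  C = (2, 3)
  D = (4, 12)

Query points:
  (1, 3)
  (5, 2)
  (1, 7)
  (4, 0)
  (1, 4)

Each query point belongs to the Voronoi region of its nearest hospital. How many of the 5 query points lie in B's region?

1

(1, 3) — d² to each: A:337, B:9, C:1, D:90 → nearest is C
(5, 2) — d² to each: A:244, B:32, C:10, D:101 → nearest is C
(1, 7) — d² to each: A:281, B:1, C:17, D:34 → nearest is B
(4, 0) — d² to each: A:313, B:45, C:13, D:144 → nearest is C
(1, 4) — d² to each: A:320, B:4, C:2, D:73 → nearest is C
1 of the 5 points has B as nearest.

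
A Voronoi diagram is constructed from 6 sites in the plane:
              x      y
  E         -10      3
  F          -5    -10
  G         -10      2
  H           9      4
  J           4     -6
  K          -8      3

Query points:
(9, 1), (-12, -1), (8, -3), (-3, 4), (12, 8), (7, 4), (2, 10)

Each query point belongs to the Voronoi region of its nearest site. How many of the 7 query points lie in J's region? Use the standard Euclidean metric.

1

(9, 1) — d² to each: E:365, F:317, G:362, H:9, J:74, K:293 → nearest is H
(-12, -1) — d² to each: E:20, F:130, G:13, H:466, J:281, K:32 → nearest is G
(8, -3) — d² to each: E:360, F:218, G:349, H:50, J:25, K:292 → nearest is J
(-3, 4) — d² to each: E:50, F:200, G:53, H:144, J:149, K:26 → nearest is K
(12, 8) — d² to each: E:509, F:613, G:520, H:25, J:260, K:425 → nearest is H
(7, 4) — d² to each: E:290, F:340, G:293, H:4, J:109, K:226 → nearest is H
(2, 10) — d² to each: E:193, F:449, G:208, H:85, J:260, K:149 → nearest is H
1 of the 7 points has J as nearest.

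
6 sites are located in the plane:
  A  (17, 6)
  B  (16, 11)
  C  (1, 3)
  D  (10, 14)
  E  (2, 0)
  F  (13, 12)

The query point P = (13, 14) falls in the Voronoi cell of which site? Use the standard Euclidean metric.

F

Squared Euclidean distances:
|PA|² = (13−17)² + (14−6)² = 16 + 64 = 80
|PB|² = (13−16)² + (14−11)² = 9 + 9 = 18
|PC|² = (13−1)² + (14−3)² = 144 + 121 = 265
|PD|² = (13−10)² + (14−14)² = 9 + 0 = 9
|PE|² = (13−2)² + (14−0)² = 121 + 196 = 317
|PF|² = (13−13)² + (14−12)² = 0 + 4 = 4
F is nearest.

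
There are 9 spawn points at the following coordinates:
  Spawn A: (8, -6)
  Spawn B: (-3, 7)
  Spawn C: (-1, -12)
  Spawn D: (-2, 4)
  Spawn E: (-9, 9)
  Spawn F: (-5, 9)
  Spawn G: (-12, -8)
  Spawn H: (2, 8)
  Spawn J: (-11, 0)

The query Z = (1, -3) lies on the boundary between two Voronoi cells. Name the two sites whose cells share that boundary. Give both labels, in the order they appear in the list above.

Squared distances from Z to each site:
d²(Z, Spawn A) = (1−8)² + (-3−(-6))² = 49 + 9 = 58
d²(Z, Spawn B) = (1−(-3))² + (-3−7)² = 16 + 100 = 116
d²(Z, Spawn C) = (1−(-1))² + (-3−(-12))² = 4 + 81 = 85
d²(Z, Spawn D) = (1−(-2))² + (-3−4)² = 9 + 49 = 58
d²(Z, Spawn E) = (1−(-9))² + (-3−9)² = 100 + 144 = 244
d²(Z, Spawn F) = (1−(-5))² + (-3−9)² = 36 + 144 = 180
d²(Z, Spawn G) = (1−(-12))² + (-3−(-8))² = 169 + 25 = 194
d²(Z, Spawn H) = (1−2)² + (-3−8)² = 1 + 121 = 122
d²(Z, Spawn J) = (1−(-11))² + (-3−0)² = 144 + 9 = 153
Z is equidistant from Spawn A and Spawn D (both at squared distance 58), and every other site is strictly farther — so Z lies on the Spawn A–Spawn D Voronoi edge.

Spawn A and Spawn D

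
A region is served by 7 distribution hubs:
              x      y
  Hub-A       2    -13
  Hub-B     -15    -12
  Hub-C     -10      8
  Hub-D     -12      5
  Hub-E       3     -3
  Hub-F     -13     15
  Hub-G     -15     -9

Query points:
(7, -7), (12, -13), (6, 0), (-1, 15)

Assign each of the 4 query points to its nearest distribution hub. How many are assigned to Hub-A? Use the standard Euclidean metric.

1

(7, -7) — d² to each: Hub-A:61, Hub-B:509, Hub-C:514, Hub-D:505, Hub-E:32, Hub-F:884, Hub-G:488 → nearest is Hub-E
(12, -13) — d² to each: Hub-A:100, Hub-B:730, Hub-C:925, Hub-D:900, Hub-E:181, Hub-F:1409, Hub-G:745 → nearest is Hub-A
(6, 0) — d² to each: Hub-A:185, Hub-B:585, Hub-C:320, Hub-D:349, Hub-E:18, Hub-F:586, Hub-G:522 → nearest is Hub-E
(-1, 15) — d² to each: Hub-A:793, Hub-B:925, Hub-C:130, Hub-D:221, Hub-E:340, Hub-F:144, Hub-G:772 → nearest is Hub-C
1 of the 4 points has Hub-A as nearest.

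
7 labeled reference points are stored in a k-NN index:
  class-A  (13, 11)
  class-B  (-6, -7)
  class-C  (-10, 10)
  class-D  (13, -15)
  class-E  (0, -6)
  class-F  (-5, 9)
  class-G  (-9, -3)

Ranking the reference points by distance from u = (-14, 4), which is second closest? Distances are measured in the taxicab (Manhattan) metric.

d(u, class-A) = 27 + 7 = 34
d(u, class-B) = 8 + 11 = 19
d(u, class-C) = 4 + 6 = 10
d(u, class-D) = 27 + 19 = 46
d(u, class-E) = 14 + 10 = 24
d(u, class-F) = 9 + 5 = 14
d(u, class-G) = 5 + 7 = 12
Sorted ascending: class-C, class-G, class-F, … — the second-nearest is class-G.

class-G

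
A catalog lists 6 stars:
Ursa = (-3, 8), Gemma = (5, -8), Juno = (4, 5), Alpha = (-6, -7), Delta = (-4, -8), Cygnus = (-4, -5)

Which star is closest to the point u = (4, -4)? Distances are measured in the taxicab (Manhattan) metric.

Gemma

d(u, Ursa) = 7 + 12 = 19
d(u, Gemma) = 1 + 4 = 5
d(u, Juno) = 0 + 9 = 9
d(u, Alpha) = 10 + 3 = 13
d(u, Delta) = 8 + 4 = 12
d(u, Cygnus) = 8 + 1 = 9
The smallest is to Gemma, so u lies in the Voronoi region of Gemma.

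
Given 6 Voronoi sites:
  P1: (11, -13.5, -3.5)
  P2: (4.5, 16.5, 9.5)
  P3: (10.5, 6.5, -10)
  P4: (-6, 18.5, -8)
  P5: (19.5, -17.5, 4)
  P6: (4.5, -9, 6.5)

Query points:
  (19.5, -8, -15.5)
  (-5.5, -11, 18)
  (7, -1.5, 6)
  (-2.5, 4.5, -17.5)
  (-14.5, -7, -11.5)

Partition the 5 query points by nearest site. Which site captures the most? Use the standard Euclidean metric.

(19.5, -8, -15.5) — d² to each: P1:246.5, P2:1450.25, P3:321.5, P4:1408.75, P5:470.5, P6:710 → nearest is P1
(-5.5, -11, 18) — d² to each: P1:740.75, P2:928.5, P3:1346.25, P4:1546.5, P5:863.25, P6:236.25 → nearest is P6
(7, -1.5, 6) — d² to each: P1:250.25, P2:342.5, P3:332.25, P4:765, P5:416.25, P6:62.75 → nearest is P6
(-2.5, 4.5, -17.5) — d² to each: P1:702.25, P2:922, P3:229.25, P4:298.5, P5:1430.25, P6:807.25 → nearest is P3
(-14.5, -7, -11.5) — d² to each: P1:756.5, P2:1354.25, P3:809.5, P4:734.75, P5:1506.5, P6:689 → nearest is P6
Tally — P1:1, P3:1, P6:3. P6 captures the most (3).

P6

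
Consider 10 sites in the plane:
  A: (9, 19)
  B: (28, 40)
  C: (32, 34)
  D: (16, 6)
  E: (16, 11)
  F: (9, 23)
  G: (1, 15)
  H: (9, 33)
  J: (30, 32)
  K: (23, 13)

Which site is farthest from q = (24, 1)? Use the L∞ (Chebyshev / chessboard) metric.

d(q,A) = max(15, 18) = 18
d(q,B) = max(4, 39) = 39
d(q,C) = max(8, 33) = 33
d(q,D) = max(8, 5) = 8
d(q,E) = max(8, 10) = 10
d(q,F) = max(15, 22) = 22
d(q,G) = max(23, 14) = 23
d(q,H) = max(15, 32) = 32
d(q,J) = max(6, 31) = 31
d(q,K) = max(1, 12) = 12
The largest is to B.

B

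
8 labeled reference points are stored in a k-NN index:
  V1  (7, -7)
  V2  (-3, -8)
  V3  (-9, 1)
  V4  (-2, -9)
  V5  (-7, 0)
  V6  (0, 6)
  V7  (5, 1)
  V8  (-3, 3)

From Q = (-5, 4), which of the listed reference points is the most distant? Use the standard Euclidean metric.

Squared Euclidean distances:
|QV1|² = (-5−7)² + (4−(-7))² = 144 + 121 = 265
|QV2|² = (-5−(-3))² + (4−(-8))² = 4 + 144 = 148
|QV3|² = (-5−(-9))² + (4−1)² = 16 + 9 = 25
|QV4|² = (-5−(-2))² + (4−(-9))² = 9 + 169 = 178
|QV5|² = (-5−(-7))² + (4−0)² = 4 + 16 = 20
|QV6|² = (-5−0)² + (4−6)² = 25 + 4 = 29
|QV7|² = (-5−5)² + (4−1)² = 100 + 9 = 109
|QV8|² = (-5−(-3))² + (4−3)² = 4 + 1 = 5
The largest is to V1.

V1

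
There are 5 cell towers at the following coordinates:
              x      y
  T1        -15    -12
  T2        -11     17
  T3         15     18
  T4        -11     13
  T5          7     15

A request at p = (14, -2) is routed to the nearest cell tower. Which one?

Squared Euclidean distances:
|pT1|² = (14−(-15))² + (-2−(-12))² = 841 + 100 = 941
|pT2|² = (14−(-11))² + (-2−17)² = 625 + 361 = 986
|pT3|² = (14−15)² + (-2−18)² = 1 + 400 = 401
|pT4|² = (14−(-11))² + (-2−13)² = 625 + 225 = 850
|pT5|² = (14−7)² + (-2−15)² = 49 + 289 = 338
The smallest is to T5, so p lies in the Voronoi region of T5.

T5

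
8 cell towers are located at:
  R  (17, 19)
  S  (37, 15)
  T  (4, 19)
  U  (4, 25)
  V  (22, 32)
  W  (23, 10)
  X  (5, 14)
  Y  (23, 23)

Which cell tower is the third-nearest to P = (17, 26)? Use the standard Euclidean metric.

Compare squared distances (the ordering matches that of the actual distances):
|PR|² = 0 + 49 = 49
|PS|² = 400 + 121 = 521
|PT|² = 169 + 49 = 218
|PU|² = 169 + 1 = 170
|PV|² = 25 + 36 = 61
|PW|² = 36 + 256 = 292
|PX|² = 144 + 144 = 288
|PY|² = 36 + 9 = 45
Sorted ascending: Y, R, V, U, … — the third-nearest is V.

V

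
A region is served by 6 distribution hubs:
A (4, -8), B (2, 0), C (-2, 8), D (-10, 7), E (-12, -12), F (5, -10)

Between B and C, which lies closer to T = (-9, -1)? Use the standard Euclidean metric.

B

Compare squared distances:
|TB|² = (-9−2)² + (-1−0)² = 121 + 1 = 122
|TC|² = (-9−(-2))² + (-1−8)² = 49 + 81 = 130
122 < 130, so B is closer.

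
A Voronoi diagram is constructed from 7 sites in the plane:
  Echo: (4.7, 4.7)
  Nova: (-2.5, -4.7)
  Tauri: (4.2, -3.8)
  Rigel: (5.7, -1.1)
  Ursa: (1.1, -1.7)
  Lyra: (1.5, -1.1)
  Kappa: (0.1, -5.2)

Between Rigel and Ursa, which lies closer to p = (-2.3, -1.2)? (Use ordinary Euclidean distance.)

Ursa

Compare squared distances:
d²(p, Rigel) = (-2.3−5.7)² + (-1.2−(-1.1))² = 64 + 0.01 = 64.01
d²(p, Ursa) = (-2.3−1.1)² + (-1.2−(-1.7))² = 11.56 + 0.25 = 11.81
64.01 > 11.81, so Ursa is closer.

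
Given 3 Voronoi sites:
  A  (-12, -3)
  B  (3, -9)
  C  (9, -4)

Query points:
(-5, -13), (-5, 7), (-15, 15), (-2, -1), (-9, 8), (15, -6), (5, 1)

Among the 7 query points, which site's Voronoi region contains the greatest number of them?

A

(-5, -13) — d² to each: A:149, B:80, C:277 → nearest is B
(-5, 7) — d² to each: A:149, B:320, C:317 → nearest is A
(-15, 15) — d² to each: A:333, B:900, C:937 → nearest is A
(-2, -1) — d² to each: A:104, B:89, C:130 → nearest is B
(-9, 8) — d² to each: A:130, B:433, C:468 → nearest is A
(15, -6) — d² to each: A:738, B:153, C:40 → nearest is C
(5, 1) — d² to each: A:305, B:104, C:41 → nearest is C
Tally — A:3, B:2, C:2. A captures the most (3).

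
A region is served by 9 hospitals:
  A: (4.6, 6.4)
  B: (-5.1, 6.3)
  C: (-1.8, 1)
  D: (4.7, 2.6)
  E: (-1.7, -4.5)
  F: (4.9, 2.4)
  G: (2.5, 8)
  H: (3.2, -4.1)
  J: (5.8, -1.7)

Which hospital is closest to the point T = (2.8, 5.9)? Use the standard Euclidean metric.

Squared Euclidean distances:
|TA|² = (2.8−4.6)² + (5.9−6.4)² = 3.24 + 0.25 = 3.49
|TB|² = (2.8−(-5.1))² + (5.9−6.3)² = 62.41 + 0.16 = 62.57
|TC|² = (2.8−(-1.8))² + (5.9−1)² = 21.16 + 24.01 = 45.17
|TD|² = (2.8−4.7)² + (5.9−2.6)² = 3.61 + 10.89 = 14.5
|TE|² = (2.8−(-1.7))² + (5.9−(-4.5))² = 20.25 + 108.16 = 128.41
|TF|² = (2.8−4.9)² + (5.9−2.4)² = 4.41 + 12.25 = 16.66
|TG|² = (2.8−2.5)² + (5.9−8)² = 0.09 + 4.41 = 4.5
|TH|² = (2.8−3.2)² + (5.9−(-4.1))² = 0.16 + 100 = 100.16
|TJ|² = (2.8−5.8)² + (5.9−(-1.7))² = 9 + 57.76 = 66.76
Minimum is at A.

A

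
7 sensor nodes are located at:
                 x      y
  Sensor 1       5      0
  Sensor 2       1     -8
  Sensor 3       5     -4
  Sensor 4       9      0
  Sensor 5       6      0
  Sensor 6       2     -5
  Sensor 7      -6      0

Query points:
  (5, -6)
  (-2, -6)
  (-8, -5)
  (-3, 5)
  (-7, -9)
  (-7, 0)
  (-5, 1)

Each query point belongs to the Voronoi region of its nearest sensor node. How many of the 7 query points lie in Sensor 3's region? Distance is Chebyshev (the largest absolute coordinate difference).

1

(5, -6) — d to each: Sensor 1:6, Sensor 2:4, Sensor 3:2, Sensor 4:6, Sensor 5:6, Sensor 6:3, Sensor 7:11 → nearest is Sensor 3
(-2, -6) — d to each: Sensor 1:7, Sensor 2:3, Sensor 3:7, Sensor 4:11, Sensor 5:8, Sensor 6:4, Sensor 7:6 → nearest is Sensor 2
(-8, -5) — d to each: Sensor 1:13, Sensor 2:9, Sensor 3:13, Sensor 4:17, Sensor 5:14, Sensor 6:10, Sensor 7:5 → nearest is Sensor 7
(-3, 5) — d to each: Sensor 1:8, Sensor 2:13, Sensor 3:9, Sensor 4:12, Sensor 5:9, Sensor 6:10, Sensor 7:5 → nearest is Sensor 7
(-7, -9) — d to each: Sensor 1:12, Sensor 2:8, Sensor 3:12, Sensor 4:16, Sensor 5:13, Sensor 6:9, Sensor 7:9 → nearest is Sensor 2
(-7, 0) — d to each: Sensor 1:12, Sensor 2:8, Sensor 3:12, Sensor 4:16, Sensor 5:13, Sensor 6:9, Sensor 7:1 → nearest is Sensor 7
(-5, 1) — d to each: Sensor 1:10, Sensor 2:9, Sensor 3:10, Sensor 4:14, Sensor 5:11, Sensor 6:7, Sensor 7:1 → nearest is Sensor 7
1 of the 7 points has Sensor 3 as nearest.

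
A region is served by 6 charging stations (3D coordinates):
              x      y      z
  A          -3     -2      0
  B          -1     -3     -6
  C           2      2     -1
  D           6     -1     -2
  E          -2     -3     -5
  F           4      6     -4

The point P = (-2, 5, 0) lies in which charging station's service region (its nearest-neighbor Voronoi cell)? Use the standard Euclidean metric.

Squared Euclidean distances:
|PA|² = (-2−(-3))² + (5−(-2))² + (0−0)² = 1 + 49 + 0 = 50
|PB|² = (-2−(-1))² + (5−(-3))² + (0−(-6))² = 1 + 64 + 36 = 101
|PC|² = (-2−2)² + (5−2)² + (0−(-1))² = 16 + 9 + 1 = 26
|PD|² = (-2−6)² + (5−(-1))² + (0−(-2))² = 64 + 36 + 4 = 104
|PE|² = (-2−(-2))² + (5−(-3))² + (0−(-5))² = 0 + 64 + 25 = 89
|PF|² = (-2−4)² + (5−6)² + (0−(-4))² = 36 + 1 + 16 = 53
C is nearest.

C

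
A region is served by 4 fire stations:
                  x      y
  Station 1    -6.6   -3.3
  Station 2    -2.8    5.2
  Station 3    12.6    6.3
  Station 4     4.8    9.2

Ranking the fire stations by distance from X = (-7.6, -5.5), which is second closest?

Since √ is increasing, it suffices to compare squared distances:
d²(X, Station 1) = (-7.6−(-6.6))² + (-5.5−(-3.3))² = 1 + 4.84 = 5.84
d²(X, Station 2) = (-7.6−(-2.8))² + (-5.5−5.2)² = 23.04 + 114.49 = 137.53
d²(X, Station 3) = (-7.6−12.6)² + (-5.5−6.3)² = 408.04 + 139.24 = 547.28
d²(X, Station 4) = (-7.6−4.8)² + (-5.5−9.2)² = 153.76 + 216.09 = 369.85
Sorted ascending: Station 1, Station 2, Station 4, … — the second-nearest is Station 2.

Station 2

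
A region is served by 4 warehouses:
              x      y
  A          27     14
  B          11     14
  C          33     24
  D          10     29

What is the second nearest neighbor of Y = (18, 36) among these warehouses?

Squared Euclidean distances:
|YA|² = 81 + 484 = 565
|YB|² = 49 + 484 = 533
|YC|² = 225 + 144 = 369
|YD|² = 64 + 49 = 113
Sorted ascending: D, C, B, … — the second-nearest is C.

C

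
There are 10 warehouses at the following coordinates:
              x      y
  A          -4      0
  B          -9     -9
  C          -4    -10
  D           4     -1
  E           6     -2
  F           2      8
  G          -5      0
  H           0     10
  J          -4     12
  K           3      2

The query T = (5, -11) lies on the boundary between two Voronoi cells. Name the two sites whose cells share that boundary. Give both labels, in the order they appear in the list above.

Squared distances from T to each site:
|TA|² = (5−(-4))² + (-11−0)² = 81 + 121 = 202
|TB|² = (5−(-9))² + (-11−(-9))² = 196 + 4 = 200
|TC|² = (5−(-4))² + (-11−(-10))² = 81 + 1 = 82
|TD|² = (5−4)² + (-11−(-1))² = 1 + 100 = 101
|TE|² = (5−6)² + (-11−(-2))² = 1 + 81 = 82
|TF|² = (5−2)² + (-11−8)² = 9 + 361 = 370
|TG|² = (5−(-5))² + (-11−0)² = 100 + 121 = 221
|TH|² = (5−0)² + (-11−10)² = 25 + 441 = 466
|TJ|² = (5−(-4))² + (-11−12)² = 81 + 529 = 610
|TK|² = (5−3)² + (-11−2)² = 4 + 169 = 173
T is equidistant from C and E (both at squared distance 82), and every other site is strictly farther — so T lies on the C–E Voronoi edge.

C and E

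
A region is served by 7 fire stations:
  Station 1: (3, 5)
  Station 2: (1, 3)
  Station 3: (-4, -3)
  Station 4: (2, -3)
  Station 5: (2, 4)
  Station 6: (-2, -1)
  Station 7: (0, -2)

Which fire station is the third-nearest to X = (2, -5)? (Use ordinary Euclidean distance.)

Since √ is increasing, it suffices to compare squared distances:
d²(X, Station 1) = 1 + 100 = 101
d²(X, Station 2) = 1 + 64 = 65
d²(X, Station 3) = 36 + 4 = 40
d²(X, Station 4) = 0 + 4 = 4
d²(X, Station 5) = 0 + 81 = 81
d²(X, Station 6) = 16 + 16 = 32
d²(X, Station 7) = 4 + 9 = 13
Sorted ascending: Station 4, Station 7, Station 6, Station 3, … — the third-nearest is Station 6.

Station 6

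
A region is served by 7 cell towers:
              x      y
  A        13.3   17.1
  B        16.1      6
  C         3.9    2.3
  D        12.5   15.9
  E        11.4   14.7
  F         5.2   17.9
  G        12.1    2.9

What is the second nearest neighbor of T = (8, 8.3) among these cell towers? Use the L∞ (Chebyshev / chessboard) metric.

C

d(T,A) = max(5.3, 8.8) = 8.8
d(T,B) = max(8.1, 2.3) = 8.1
d(T,C) = max(4.1, 6) = 6
d(T,D) = max(4.5, 7.6) = 7.6
d(T,E) = max(3.4, 6.4) = 6.4
d(T,F) = max(2.8, 9.6) = 9.6
d(T,G) = max(4.1, 5.4) = 5.4
Sorted ascending: G, C, E, … — the second-nearest is C.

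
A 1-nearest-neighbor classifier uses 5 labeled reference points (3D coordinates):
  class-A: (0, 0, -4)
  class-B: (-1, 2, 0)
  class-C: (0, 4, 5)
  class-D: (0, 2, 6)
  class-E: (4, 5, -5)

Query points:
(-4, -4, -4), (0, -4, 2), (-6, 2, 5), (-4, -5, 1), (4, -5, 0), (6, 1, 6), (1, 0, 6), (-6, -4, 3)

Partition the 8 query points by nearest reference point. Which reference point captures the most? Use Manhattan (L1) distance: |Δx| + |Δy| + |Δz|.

class-B

(-4, -4, -4) — d to each: class-A:8, class-B:13, class-C:21, class-D:20, class-E:18 → nearest is class-A
(0, -4, 2) — d to each: class-A:10, class-B:9, class-C:11, class-D:10, class-E:20 → nearest is class-B
(-6, 2, 5) — d to each: class-A:17, class-B:10, class-C:8, class-D:7, class-E:23 → nearest is class-D
(-4, -5, 1) — d to each: class-A:14, class-B:11, class-C:17, class-D:16, class-E:24 → nearest is class-B
(4, -5, 0) — d to each: class-A:13, class-B:12, class-C:18, class-D:17, class-E:15 → nearest is class-B
(6, 1, 6) — d to each: class-A:17, class-B:14, class-C:10, class-D:7, class-E:17 → nearest is class-D
(1, 0, 6) — d to each: class-A:11, class-B:10, class-C:6, class-D:3, class-E:19 → nearest is class-D
(-6, -4, 3) — d to each: class-A:17, class-B:14, class-C:16, class-D:15, class-E:27 → nearest is class-B
Tally — class-A:1, class-B:4, class-D:3. class-B captures the most (4).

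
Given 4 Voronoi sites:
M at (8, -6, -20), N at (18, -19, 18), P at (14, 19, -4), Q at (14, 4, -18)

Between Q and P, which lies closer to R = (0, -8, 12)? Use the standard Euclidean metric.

P

Compare squared distances:
|RQ|² = (0−14)² + (-8−4)² + (12−(-18))² = 196 + 144 + 900 = 1240
|RP|² = (0−14)² + (-8−19)² + (12−(-4))² = 196 + 729 + 256 = 1181
1240 > 1181, so P is closer.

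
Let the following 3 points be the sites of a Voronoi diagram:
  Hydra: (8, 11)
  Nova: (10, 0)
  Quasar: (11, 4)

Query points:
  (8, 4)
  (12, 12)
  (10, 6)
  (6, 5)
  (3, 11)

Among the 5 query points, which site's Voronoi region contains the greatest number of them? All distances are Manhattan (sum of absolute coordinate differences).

Quasar

(8, 4) — d to each: Hydra:7, Nova:6, Quasar:3 → nearest is Quasar
(12, 12) — d to each: Hydra:5, Nova:14, Quasar:9 → nearest is Hydra
(10, 6) — d to each: Hydra:7, Nova:6, Quasar:3 → nearest is Quasar
(6, 5) — d to each: Hydra:8, Nova:9, Quasar:6 → nearest is Quasar
(3, 11) — d to each: Hydra:5, Nova:18, Quasar:15 → nearest is Hydra
Tally — Hydra:2, Quasar:3. Quasar captures the most (3).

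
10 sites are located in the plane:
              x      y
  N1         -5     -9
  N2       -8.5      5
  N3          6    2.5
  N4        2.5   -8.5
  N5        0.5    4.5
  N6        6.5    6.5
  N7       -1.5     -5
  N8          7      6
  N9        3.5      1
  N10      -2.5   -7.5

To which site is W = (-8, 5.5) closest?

N2

Compare squared distances (the ordering matches that of the actual distances):
|WN1|² = 9 + 210.25 = 219.25
|WN2|² = 0.25 + 0.25 = 0.5
|WN3|² = 196 + 9 = 205
|WN4|² = 110.25 + 196 = 306.25
|WN5|² = 72.25 + 1 = 73.25
|WN6|² = 210.25 + 1 = 211.25
|WN7|² = 42.25 + 110.25 = 152.5
|WN8|² = 225 + 0.25 = 225.25
|WN9|² = 132.25 + 20.25 = 152.5
d²(W, N10) = 30.25 + 169 = 199.25
Minimum is at N2.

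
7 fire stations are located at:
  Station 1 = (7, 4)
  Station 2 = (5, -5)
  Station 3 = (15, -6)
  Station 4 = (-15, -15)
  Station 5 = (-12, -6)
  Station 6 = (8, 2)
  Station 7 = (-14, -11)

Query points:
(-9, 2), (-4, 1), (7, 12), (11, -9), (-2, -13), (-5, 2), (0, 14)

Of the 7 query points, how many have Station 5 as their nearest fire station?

(-9, 2) — d² to each: Station 1:260, Station 2:245, Station 3:640, Station 4:325, Station 5:73, Station 6:289, Station 7:194 → nearest is Station 5
(-4, 1) — d² to each: Station 1:130, Station 2:117, Station 3:410, Station 4:377, Station 5:113, Station 6:145, Station 7:244 → nearest is Station 5
(7, 12) — d² to each: Station 1:64, Station 2:293, Station 3:388, Station 4:1213, Station 5:685, Station 6:101, Station 7:970 → nearest is Station 1
(11, -9) — d² to each: Station 1:185, Station 2:52, Station 3:25, Station 4:712, Station 5:538, Station 6:130, Station 7:629 → nearest is Station 3
(-2, -13) — d² to each: Station 1:370, Station 2:113, Station 3:338, Station 4:173, Station 5:149, Station 6:325, Station 7:148 → nearest is Station 2
(-5, 2) — d² to each: Station 1:148, Station 2:149, Station 3:464, Station 4:389, Station 5:113, Station 6:169, Station 7:250 → nearest is Station 5
(0, 14) — d² to each: Station 1:149, Station 2:386, Station 3:625, Station 4:1066, Station 5:544, Station 6:208, Station 7:821 → nearest is Station 1
3 of the 7 points have Station 5 as nearest.

3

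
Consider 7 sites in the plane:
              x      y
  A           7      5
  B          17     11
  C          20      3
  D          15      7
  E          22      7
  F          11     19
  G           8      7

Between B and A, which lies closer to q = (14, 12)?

Compare squared distances:
|qB|² = (14−17)² + (12−11)² = 9 + 1 = 10
|qA|² = (14−7)² + (12−5)² = 49 + 49 = 98
10 < 98, so B is closer.

B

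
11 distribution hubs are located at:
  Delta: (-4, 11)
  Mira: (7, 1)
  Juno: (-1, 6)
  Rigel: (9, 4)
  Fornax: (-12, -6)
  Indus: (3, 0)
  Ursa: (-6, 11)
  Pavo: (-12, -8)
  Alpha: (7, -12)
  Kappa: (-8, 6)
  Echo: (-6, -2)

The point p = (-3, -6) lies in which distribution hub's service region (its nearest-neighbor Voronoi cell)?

Since √ is increasing, it suffices to compare squared distances:
d²(p, Delta) = 1 + 289 = 290
d²(p, Mira) = 100 + 49 = 149
d²(p, Juno) = 4 + 144 = 148
d²(p, Rigel) = 144 + 100 = 244
d²(p, Fornax) = 81 + 0 = 81
d²(p, Indus) = 36 + 36 = 72
d²(p, Ursa) = 9 + 289 = 298
d²(p, Pavo) = 81 + 4 = 85
d²(p, Alpha) = 100 + 36 = 136
d²(p, Kappa) = 25 + 144 = 169
d²(p, Echo) = 9 + 16 = 25
Echo is nearest.

Echo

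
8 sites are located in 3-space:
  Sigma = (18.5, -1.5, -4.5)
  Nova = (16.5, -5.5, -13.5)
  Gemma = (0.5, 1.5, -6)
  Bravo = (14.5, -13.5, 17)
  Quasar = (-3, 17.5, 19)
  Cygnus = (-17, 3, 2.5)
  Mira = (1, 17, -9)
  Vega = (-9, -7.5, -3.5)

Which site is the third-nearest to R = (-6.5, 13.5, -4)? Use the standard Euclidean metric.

Squared Euclidean distances:
d²(R, Sigma) = 625 + 225 + 0.25 = 850.25
d²(R, Nova) = 529 + 361 + 90.25 = 980.25
d²(R, Gemma) = 49 + 144 + 4 = 197
d²(R, Bravo) = 441 + 729 + 441 = 1611
d²(R, Quasar) = 12.25 + 16 + 529 = 557.25
d²(R, Cygnus) = 110.25 + 110.25 + 42.25 = 262.75
d²(R, Mira) = 56.25 + 12.25 + 25 = 93.5
d²(R, Vega) = 6.25 + 441 + 0.25 = 447.5
Sorted ascending: Mira, Gemma, Cygnus, Vega, … — the third-nearest is Cygnus.

Cygnus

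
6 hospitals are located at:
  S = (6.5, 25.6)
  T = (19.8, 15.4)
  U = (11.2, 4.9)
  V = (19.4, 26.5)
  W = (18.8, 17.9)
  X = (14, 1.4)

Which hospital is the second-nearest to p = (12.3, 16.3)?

T

Compare squared distances (the ordering matches that of the actual distances):
|pS|² = 33.64 + 86.49 = 120.13
|pT|² = 56.25 + 0.81 = 57.06
|pU|² = 1.21 + 129.96 = 131.17
|pV|² = 50.41 + 104.04 = 154.45
|pW|² = 42.25 + 2.56 = 44.81
|pX|² = 2.89 + 222.01 = 224.9
Sorted ascending: W, T, S, … — the second-nearest is T.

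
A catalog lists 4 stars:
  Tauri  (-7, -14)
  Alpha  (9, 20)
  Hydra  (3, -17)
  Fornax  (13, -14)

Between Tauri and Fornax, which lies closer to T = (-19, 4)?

Tauri

Compare squared distances:
d²(T, Tauri) = (-19−(-7))² + (4−(-14))² = 144 + 324 = 468
d²(T, Fornax) = (-19−13)² + (4−(-14))² = 1024 + 324 = 1348
468 < 1348, so Tauri is closer.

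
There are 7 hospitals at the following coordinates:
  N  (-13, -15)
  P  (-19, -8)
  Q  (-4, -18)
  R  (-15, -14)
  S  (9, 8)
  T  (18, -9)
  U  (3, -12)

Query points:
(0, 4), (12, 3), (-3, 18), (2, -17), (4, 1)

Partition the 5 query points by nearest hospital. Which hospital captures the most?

(0, 4) — d² to each: N:530, P:505, Q:500, R:549, S:97, T:493, U:265 → nearest is S
(12, 3) — d² to each: N:949, P:1082, Q:697, R:1018, S:34, T:180, U:306 → nearest is S
(-3, 18) — d² to each: N:1189, P:932, Q:1297, R:1168, S:244, T:1170, U:936 → nearest is S
(2, -17) — d² to each: N:229, P:522, Q:37, R:298, S:674, T:320, U:26 → nearest is U
(4, 1) — d² to each: N:545, P:610, Q:425, R:586, S:74, T:296, U:170 → nearest is S
Tally — S:4, U:1. S captures the most (4).

S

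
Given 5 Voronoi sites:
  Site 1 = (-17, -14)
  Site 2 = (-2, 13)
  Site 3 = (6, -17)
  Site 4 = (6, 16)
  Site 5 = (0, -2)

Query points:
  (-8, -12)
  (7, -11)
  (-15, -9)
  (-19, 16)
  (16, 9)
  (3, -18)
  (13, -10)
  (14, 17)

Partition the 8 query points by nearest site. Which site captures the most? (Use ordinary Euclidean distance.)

(-8, -12) — d² to each: Site 1:85, Site 2:661, Site 3:221, Site 4:980, Site 5:164 → nearest is Site 1
(7, -11) — d² to each: Site 1:585, Site 2:657, Site 3:37, Site 4:730, Site 5:130 → nearest is Site 3
(-15, -9) — d² to each: Site 1:29, Site 2:653, Site 3:505, Site 4:1066, Site 5:274 → nearest is Site 1
(-19, 16) — d² to each: Site 1:904, Site 2:298, Site 3:1714, Site 4:625, Site 5:685 → nearest is Site 2
(16, 9) — d² to each: Site 1:1618, Site 2:340, Site 3:776, Site 4:149, Site 5:377 → nearest is Site 4
(3, -18) — d² to each: Site 1:416, Site 2:986, Site 3:10, Site 4:1165, Site 5:265 → nearest is Site 3
(13, -10) — d² to each: Site 1:916, Site 2:754, Site 3:98, Site 4:725, Site 5:233 → nearest is Site 3
(14, 17) — d² to each: Site 1:1922, Site 2:272, Site 3:1220, Site 4:65, Site 5:557 → nearest is Site 4
Tally — Site 1:2, Site 2:1, Site 3:3, Site 4:2. Site 3 captures the most (3).

Site 3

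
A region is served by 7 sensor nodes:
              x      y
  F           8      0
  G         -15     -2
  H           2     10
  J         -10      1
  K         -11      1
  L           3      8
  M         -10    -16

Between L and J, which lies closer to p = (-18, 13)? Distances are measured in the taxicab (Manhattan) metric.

J

d(p,L) = |-18−3| + |13−8| = 21 + 5 = 26
d(p,J) = |-18−(-10)| + |13−1| = 8 + 12 = 20
26 > 20, so J is closer.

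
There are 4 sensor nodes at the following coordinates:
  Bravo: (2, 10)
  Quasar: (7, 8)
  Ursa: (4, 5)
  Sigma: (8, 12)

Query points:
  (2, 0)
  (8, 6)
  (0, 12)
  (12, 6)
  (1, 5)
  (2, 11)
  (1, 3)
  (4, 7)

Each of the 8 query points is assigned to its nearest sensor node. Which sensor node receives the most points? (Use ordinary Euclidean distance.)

Ursa

(2, 0) — d² to each: Bravo:100, Quasar:89, Ursa:29, Sigma:180 → nearest is Ursa
(8, 6) — d² to each: Bravo:52, Quasar:5, Ursa:17, Sigma:36 → nearest is Quasar
(0, 12) — d² to each: Bravo:8, Quasar:65, Ursa:65, Sigma:64 → nearest is Bravo
(12, 6) — d² to each: Bravo:116, Quasar:29, Ursa:65, Sigma:52 → nearest is Quasar
(1, 5) — d² to each: Bravo:26, Quasar:45, Ursa:9, Sigma:98 → nearest is Ursa
(2, 11) — d² to each: Bravo:1, Quasar:34, Ursa:40, Sigma:37 → nearest is Bravo
(1, 3) — d² to each: Bravo:50, Quasar:61, Ursa:13, Sigma:130 → nearest is Ursa
(4, 7) — d² to each: Bravo:13, Quasar:10, Ursa:4, Sigma:41 → nearest is Ursa
Tally — Bravo:2, Quasar:2, Ursa:4. Ursa captures the most (4).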